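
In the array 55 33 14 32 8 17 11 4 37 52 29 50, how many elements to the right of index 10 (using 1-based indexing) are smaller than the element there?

2 such elements

The element at index 10 is 52.
Elements after it: 29, 50
Those smaller than 52: 29, 50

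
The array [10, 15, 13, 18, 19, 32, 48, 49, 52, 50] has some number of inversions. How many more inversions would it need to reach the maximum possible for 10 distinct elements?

43 inversions short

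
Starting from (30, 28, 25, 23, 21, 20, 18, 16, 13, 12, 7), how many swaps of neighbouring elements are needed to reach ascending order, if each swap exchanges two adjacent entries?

There are 55 swaps.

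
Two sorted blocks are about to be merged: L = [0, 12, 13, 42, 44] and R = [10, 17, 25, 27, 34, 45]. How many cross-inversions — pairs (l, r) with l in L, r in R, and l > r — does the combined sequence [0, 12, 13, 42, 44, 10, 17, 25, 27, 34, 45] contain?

There are 12 split inversions.

Take each right-half value and tally the left-half values above it:
r = 10: 12, 13, 42, 44 → 4
r = 17: 42, 44 → 2
r = 25: 42, 44 → 2
r = 27: 42, 44 → 2
r = 34: 42, 44 → 2
r = 45: none → 0
Cross-inversions: 4 + 2 + 2 + 2 + 2 + 0 = 12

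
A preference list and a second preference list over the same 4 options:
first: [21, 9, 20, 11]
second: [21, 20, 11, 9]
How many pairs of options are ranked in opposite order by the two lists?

Pairs: 2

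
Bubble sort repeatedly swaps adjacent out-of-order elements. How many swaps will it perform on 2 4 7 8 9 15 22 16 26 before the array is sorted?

1

The minimum number of adjacent swaps to sort an array equals its inversion count, since every such swap removes exactly one inversion.
Count inversions — for each element, later elements that are smaller:
2: none → 0
4: none → 0
7: none → 0
8: none → 0
9: none → 0
15: none → 0
22: 16 → 1
16: none → 0
26: none → 0
Total inversions: 0 + 0 + 0 + 0 + 0 + 0 + 1 + 0 + 0 = 1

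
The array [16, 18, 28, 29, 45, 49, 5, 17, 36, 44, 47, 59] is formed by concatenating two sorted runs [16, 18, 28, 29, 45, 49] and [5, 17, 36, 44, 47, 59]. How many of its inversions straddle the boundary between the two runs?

Take each right-half value and tally the left-half values above it:
r = 5: 16, 18, 28, 29, 45, 49 → 6
r = 17: 18, 28, 29, 45, 49 → 5
r = 36: 45, 49 → 2
r = 44: 45, 49 → 2
r = 47: 49 → 1
r = 59: none → 0
Cross-inversions: 6 + 5 + 2 + 2 + 1 + 0 = 16

16 cross-inversions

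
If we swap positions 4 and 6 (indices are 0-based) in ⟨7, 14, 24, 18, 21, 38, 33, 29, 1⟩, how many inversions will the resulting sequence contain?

Positions 4 and 6 hold 21 and 33; after swapping, the array is [7, 14, 24, 18, 33, 38, 21, 29, 1].
For each element, count later entries that are smaller:
7: 1
14: 1
24: 3
18: 1
33: 3
38: 3
21: 1
29: 1
1: 0
Sum: 1 + 1 + 3 + 1 + 3 + 3 + 1 + 1 + 0 = 14

14 inversions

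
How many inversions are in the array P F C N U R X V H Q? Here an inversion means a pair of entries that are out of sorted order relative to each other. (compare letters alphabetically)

16 inversions

Element-by-element contributions:
P → F, C, N, H → 4
F → C → 1
C → none → 0
N → H → 1
U → R, H, Q → 3
R → H, Q → 2
X → V, H, Q → 3
V → H, Q → 2
H → none → 0
Q → none → 0
Sum: 4 + 1 + 0 + 1 + 3 + 2 + 3 + 2 + 0 + 0 = 16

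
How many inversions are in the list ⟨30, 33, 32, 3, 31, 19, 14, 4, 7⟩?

For each element, count later entries that are smaller:
30: 5
33: 7
32: 6
3: 0
31: 4
19: 3
14: 2
4: 0
7: 0
Sum: 5 + 7 + 6 + 0 + 4 + 3 + 2 + 0 + 0 = 27

There are 27 inversions.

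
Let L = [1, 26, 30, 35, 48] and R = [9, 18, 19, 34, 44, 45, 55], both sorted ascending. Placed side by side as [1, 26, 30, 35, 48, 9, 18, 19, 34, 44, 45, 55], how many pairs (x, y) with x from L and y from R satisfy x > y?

Count, for every r in R, how many entries of L exceed r:
r = 9: 26, 30, 35, 48 → 4
r = 18: 26, 30, 35, 48 → 4
r = 19: 26, 30, 35, 48 → 4
r = 34: 35, 48 → 2
r = 44: 48 → 1
r = 45: 48 → 1
r = 55: none → 0
Cross-inversions: 4 + 4 + 4 + 2 + 1 + 1 + 0 = 16

16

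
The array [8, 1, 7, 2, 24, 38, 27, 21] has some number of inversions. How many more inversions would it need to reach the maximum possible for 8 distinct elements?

20 inversions short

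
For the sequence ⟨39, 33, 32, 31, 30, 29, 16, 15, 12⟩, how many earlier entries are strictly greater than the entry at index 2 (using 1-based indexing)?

The element at index 2 is 33.
Elements before it: 39
Those larger than 33: 39

1 such element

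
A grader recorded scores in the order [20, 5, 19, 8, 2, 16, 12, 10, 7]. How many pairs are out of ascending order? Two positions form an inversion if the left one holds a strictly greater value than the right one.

Element-by-element contributions:
20 → 5, 19, 8, 2, 16, 12, 10, 7 → 8
5 → 2 → 1
19 → 8, 2, 16, 12, 10, 7 → 6
8 → 2, 7 → 2
2 → none → 0
16 → 12, 10, 7 → 3
12 → 10, 7 → 2
10 → 7 → 1
7 → none → 0
Sum: 8 + 1 + 6 + 2 + 0 + 3 + 2 + 1 + 0 = 23

23 inversions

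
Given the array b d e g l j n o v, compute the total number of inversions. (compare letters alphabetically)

1

Element-by-element contributions:
b → none → 0
d → none → 0
e → none → 0
g → none → 0
l → j → 1
j → none → 0
n → none → 0
o → none → 0
v → none → 0
Sum: 0 + 0 + 0 + 0 + 1 + 0 + 0 + 0 + 0 = 1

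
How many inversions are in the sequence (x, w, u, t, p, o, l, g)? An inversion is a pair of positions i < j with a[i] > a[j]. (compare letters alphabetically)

Count, for each position, how many later elements it exceeds:
x: 7
w: 6
u: 5
t: 4
p: 3
o: 2
l: 1
g: 0
Sum: 7 + 6 + 5 + 4 + 3 + 2 + 1 + 0 = 28

28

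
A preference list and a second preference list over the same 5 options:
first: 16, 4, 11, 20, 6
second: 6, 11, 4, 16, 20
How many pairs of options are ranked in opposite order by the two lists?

7

Assign each item its position (1..5) in the first ordering, then rewrite the second ordering as that position sequence:
positions: 16→1, 4→2, 11→3, 20→4, 6→5
second ordering as positions: [5, 3, 2, 1, 4]
Discordant pairs = inversions in this position sequence.
5: 3, 2, 1, 4 → 4
3: 2, 1 → 2
2: 1 → 1
1: 0
4: 0
Total: 4 + 2 + 1 + 0 + 0 = 7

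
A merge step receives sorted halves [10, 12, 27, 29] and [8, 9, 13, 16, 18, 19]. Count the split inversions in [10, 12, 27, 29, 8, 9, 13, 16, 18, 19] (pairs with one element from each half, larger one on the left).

Split inversions: 16

Take each right-half value and tally the left-half values above it:
r = 8: 10, 12, 27, 29 → 4
r = 9: 10, 12, 27, 29 → 4
r = 13: 27, 29 → 2
r = 16: 27, 29 → 2
r = 18: 27, 29 → 2
r = 19: 27, 29 → 2
Cross-inversions: 4 + 4 + 2 + 2 + 2 + 2 = 16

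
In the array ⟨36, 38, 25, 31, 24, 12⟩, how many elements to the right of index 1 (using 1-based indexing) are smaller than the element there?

4

The element at index 1 is 36.
Elements after it: 38, 25, 31, 24, 12
Those smaller than 36: 25, 31, 24, 12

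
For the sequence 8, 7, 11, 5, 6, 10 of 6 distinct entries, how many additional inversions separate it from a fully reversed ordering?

7

Maximum inversions for 6 distinct elements is C(6, 2) = 6·5/2 = 15.
Current inversions — for each element, count later smaller elements:
8: 3
7: 2
11: 3
5: 0
6: 0
10: 0
Current total: 3 + 2 + 3 + 0 + 0 + 0 = 8
Shortfall: 15 − 8 = 7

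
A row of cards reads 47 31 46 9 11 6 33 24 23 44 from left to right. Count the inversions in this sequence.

Sweep left to right; for each value list the smaller values that follow it:
47: 9
31: 5
46: 7
9: 1
11: 1
6: 0
33: 2
24: 1
23: 0
44: 0
Sum: 9 + 5 + 7 + 1 + 1 + 0 + 2 + 1 + 0 + 0 = 26

Inversions: 26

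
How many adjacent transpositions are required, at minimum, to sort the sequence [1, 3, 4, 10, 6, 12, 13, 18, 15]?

2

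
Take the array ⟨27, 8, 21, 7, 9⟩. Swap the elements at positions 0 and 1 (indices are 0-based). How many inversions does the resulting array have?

Positions 0 and 1 hold 27 and 8; after swapping, the array is [8, 27, 21, 7, 9].
Element-by-element contributions:
8: 1
27: 3
21: 2
7: 0
9: 0
Sum: 1 + 3 + 2 + 0 + 0 = 6

Inversions: 6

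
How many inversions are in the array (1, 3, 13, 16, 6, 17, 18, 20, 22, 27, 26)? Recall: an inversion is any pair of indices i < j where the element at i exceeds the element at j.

3

Element-by-element contributions:
1: 0
3: 0
13: 1
16: 1
6: 0
17: 0
18: 0
20: 0
22: 0
27: 1
26: 0
Sum: 0 + 0 + 1 + 1 + 0 + 0 + 0 + 0 + 0 + 1 + 0 = 3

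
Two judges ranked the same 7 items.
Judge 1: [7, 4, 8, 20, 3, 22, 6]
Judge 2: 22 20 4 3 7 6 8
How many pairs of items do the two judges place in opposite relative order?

12 discordant pairs

Assign each item its position (1..7) in the first ordering, then rewrite the second ordering as that position sequence:
positions: 7→1, 4→2, 8→3, 20→4, 3→5, 22→6, 6→7
second ordering as positions: [6, 4, 2, 5, 1, 7, 3]
Discordant pairs = inversions in this position sequence.
6: 4, 2, 5, 1, 3 → 5
4: 2, 1, 3 → 3
2: 1 → 1
5: 1, 3 → 2
1: 0
7: 3 → 1
3: 0
Total: 5 + 3 + 1 + 2 + 0 + 1 + 0 = 12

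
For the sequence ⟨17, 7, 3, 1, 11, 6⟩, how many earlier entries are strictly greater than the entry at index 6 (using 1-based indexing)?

3 such elements

The element at index 6 is 6.
Elements before it: 17, 7, 3, 1, 11
Those larger than 6: 17, 7, 11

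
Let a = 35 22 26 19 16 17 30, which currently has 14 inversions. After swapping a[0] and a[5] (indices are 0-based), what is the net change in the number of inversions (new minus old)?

Positions 0 and 5 hold 35 and 17; after swapping, the array is [17, 22, 26, 19, 16, 35, 30].
For each element, count later entries that are smaller:
17 → 16 → 1
22 → 19, 16 → 2
26 → 19, 16 → 2
19 → 16 → 1
16 → none → 0
35 → 30 → 1
30 → none → 0
Sum: 1 + 2 + 2 + 1 + 0 + 1 + 0 = 7
Change: 7 − 14 = -7

-7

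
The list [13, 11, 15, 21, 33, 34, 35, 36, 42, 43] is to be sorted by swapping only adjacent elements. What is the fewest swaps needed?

Each adjacent swap fixes exactly one inversion, so the minimum swap count equals the number of inversions.
Count inversions — for each element, later elements that are smaller:
13: 11 → 1
11: none → 0
15: none → 0
21: none → 0
33: none → 0
34: none → 0
35: none → 0
36: none → 0
42: none → 0
43: none → 0
Total inversions: 1 + 0 + 0 + 0 + 0 + 0 + 0 + 0 + 0 + 0 = 1

1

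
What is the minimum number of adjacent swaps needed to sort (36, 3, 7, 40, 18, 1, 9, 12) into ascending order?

15

Each adjacent swap fixes exactly one inversion, so the minimum swap count equals the number of inversions.
Count inversions — for each element, later elements that are smaller:
36: 3, 7, 18, 1, 9, 12 → 6
3: 1 → 1
7: 1 → 1
40: 18, 1, 9, 12 → 4
18: 1, 9, 12 → 3
1: none → 0
9: none → 0
12: none → 0
Total inversions: 6 + 1 + 1 + 4 + 3 + 0 + 0 + 0 = 15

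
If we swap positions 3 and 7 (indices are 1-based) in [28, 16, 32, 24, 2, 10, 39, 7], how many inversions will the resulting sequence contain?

Positions 3 and 7 hold 32 and 39; after swapping, the array is [28, 16, 39, 24, 2, 10, 32, 7].
Sweep left to right; for each value list the smaller values that follow it:
28 → 16, 24, 2, 10, 7 → 5
16 → 2, 10, 7 → 3
39 → 24, 2, 10, 32, 7 → 5
24 → 2, 10, 7 → 3
2 → none → 0
10 → 7 → 1
32 → 7 → 1
7 → none → 0
Sum: 5 + 3 + 5 + 3 + 0 + 1 + 1 + 0 = 18

There are 18 inversions.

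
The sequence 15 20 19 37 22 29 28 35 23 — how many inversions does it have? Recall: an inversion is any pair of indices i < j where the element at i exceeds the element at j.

Sweep left to right; for each value list the smaller values that follow it:
15 → none → 0
20 → 19 → 1
19 → none → 0
37 → 22, 29, 28, 35, 23 → 5
22 → none → 0
29 → 28, 23 → 2
28 → 23 → 1
35 → 23 → 1
23 → none → 0
Sum: 0 + 1 + 0 + 5 + 0 + 2 + 1 + 1 + 0 = 10

10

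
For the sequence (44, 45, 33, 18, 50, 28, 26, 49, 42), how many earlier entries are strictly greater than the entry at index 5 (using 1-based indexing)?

The element at index 5 is 50.
Elements before it: 44, 45, 33, 18
None of them are larger than 50.

0 such elements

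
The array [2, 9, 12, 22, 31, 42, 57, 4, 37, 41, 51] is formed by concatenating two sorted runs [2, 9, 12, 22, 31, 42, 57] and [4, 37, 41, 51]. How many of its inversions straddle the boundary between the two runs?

There are 11 cross-inversions.

Count, for every r in R, how many entries of L exceed r:
r = 4: 9, 12, 22, 31, 42, 57 → 6
r = 37: 42, 57 → 2
r = 41: 42, 57 → 2
r = 51: 57 → 1
Cross-inversions: 6 + 2 + 2 + 1 = 11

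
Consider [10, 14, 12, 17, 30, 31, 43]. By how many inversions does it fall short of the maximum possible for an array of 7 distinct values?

20 inversions short

Maximum inversions for 7 distinct elements is C(7, 2) = 7·6/2 = 21.
Current inversions — for each element, count later smaller elements:
10: 0
14: 1
12: 0
17: 0
30: 0
31: 0
43: 0
Current total: 0 + 1 + 0 + 0 + 0 + 0 + 0 = 1
Shortfall: 21 − 1 = 20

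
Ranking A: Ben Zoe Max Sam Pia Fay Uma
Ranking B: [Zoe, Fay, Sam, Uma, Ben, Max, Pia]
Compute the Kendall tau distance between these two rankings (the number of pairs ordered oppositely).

Assign each item its position (1..7) in the first ordering, then rewrite the second ordering as that position sequence:
positions: Ben→1, Zoe→2, Max→3, Sam→4, Pia→5, Fay→6, Uma→7
second ordering as positions: [2, 6, 4, 7, 1, 3, 5]
Discordant pairs = inversions in this position sequence.
2: 1 → 1
6: 4, 1, 3, 5 → 4
4: 1, 3 → 2
7: 1, 3, 5 → 3
1: 0
3: 0
5: 0
Total: 1 + 4 + 2 + 3 + 0 + 0 + 0 = 10

10 discordant pairs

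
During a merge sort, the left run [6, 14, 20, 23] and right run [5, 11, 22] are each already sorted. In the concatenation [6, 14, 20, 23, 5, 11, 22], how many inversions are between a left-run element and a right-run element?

For each element r of the right run, count left-run elements greater than r:
r = 5: 6, 14, 20, 23 → 4
r = 11: 14, 20, 23 → 3
r = 22: 23 → 1
Cross-inversions: 4 + 3 + 1 = 8

Cross-inversions: 8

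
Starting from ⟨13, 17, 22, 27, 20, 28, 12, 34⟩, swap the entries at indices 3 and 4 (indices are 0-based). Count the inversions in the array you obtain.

7 inversions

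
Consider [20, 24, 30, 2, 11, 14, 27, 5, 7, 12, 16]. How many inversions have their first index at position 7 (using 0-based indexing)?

0

The element at index 7 is 5.
Elements after it: 7, 12, 16
None of them are smaller than 5.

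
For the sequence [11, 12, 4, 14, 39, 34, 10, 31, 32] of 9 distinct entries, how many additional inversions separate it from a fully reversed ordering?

Maximum inversions for 9 distinct elements is C(9, 2) = 9·8/2 = 36.
Current inversions — for each element, count later smaller elements:
11: 2
12: 2
4: 0
14: 1
39: 4
34: 3
10: 0
31: 0
32: 0
Current total: 2 + 2 + 0 + 1 + 4 + 3 + 0 + 0 + 0 = 12
Shortfall: 36 − 12 = 24

24 inversions short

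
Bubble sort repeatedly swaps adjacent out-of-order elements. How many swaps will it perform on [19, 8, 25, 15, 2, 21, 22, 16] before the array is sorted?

Each adjacent swap fixes exactly one inversion, so the minimum swap count equals the number of inversions.
Count inversions — for each element, later elements that are smaller:
19: 8, 15, 2, 16 → 4
8: 2 → 1
25: 15, 2, 21, 22, 16 → 5
15: 2 → 1
2: none → 0
21: 16 → 1
22: 16 → 1
16: none → 0
Total inversions: 4 + 1 + 5 + 1 + 0 + 1 + 1 + 0 = 13

13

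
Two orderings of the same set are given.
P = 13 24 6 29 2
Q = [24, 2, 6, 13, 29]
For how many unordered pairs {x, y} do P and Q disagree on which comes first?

Disagreeing pairs: 5

Assign each item its position (1..5) in the first ordering, then rewrite the second ordering as that position sequence:
positions: 13→1, 24→2, 6→3, 29→4, 2→5
second ordering as positions: [2, 5, 3, 1, 4]
Discordant pairs = inversions in this position sequence.
2: 1 → 1
5: 3, 1, 4 → 3
3: 1 → 1
1: 0
4: 0
Total: 1 + 3 + 1 + 0 + 0 = 5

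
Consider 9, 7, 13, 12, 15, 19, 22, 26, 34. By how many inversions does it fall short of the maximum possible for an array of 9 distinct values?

34 inversions short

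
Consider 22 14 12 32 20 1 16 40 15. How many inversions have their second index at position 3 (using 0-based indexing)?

0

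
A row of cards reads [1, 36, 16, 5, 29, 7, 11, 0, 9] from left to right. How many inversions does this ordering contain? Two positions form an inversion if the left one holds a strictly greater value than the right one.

21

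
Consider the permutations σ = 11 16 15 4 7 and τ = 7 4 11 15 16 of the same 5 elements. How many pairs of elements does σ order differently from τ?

8 discordant pairs

Assign each item its position (1..5) in the first ordering, then rewrite the second ordering as that position sequence:
positions: 11→1, 16→2, 15→3, 4→4, 7→5
second ordering as positions: [5, 4, 1, 3, 2]
Discordant pairs = inversions in this position sequence.
5: 4, 1, 3, 2 → 4
4: 1, 3, 2 → 3
1: 0
3: 2 → 1
2: 0
Total: 4 + 3 + 0 + 1 + 0 = 8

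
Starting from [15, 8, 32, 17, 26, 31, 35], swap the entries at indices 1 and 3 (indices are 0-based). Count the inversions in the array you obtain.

Positions 1 and 3 hold 8 and 17; after swapping, the array is [15, 17, 32, 8, 26, 31, 35].
Sweep left to right; for each value list the smaller values that follow it:
15 → 8 → 1
17 → 8 → 1
32 → 8, 26, 31 → 3
8 → none → 0
26 → none → 0
31 → none → 0
35 → none → 0
Sum: 1 + 1 + 3 + 0 + 0 + 0 + 0 = 5

5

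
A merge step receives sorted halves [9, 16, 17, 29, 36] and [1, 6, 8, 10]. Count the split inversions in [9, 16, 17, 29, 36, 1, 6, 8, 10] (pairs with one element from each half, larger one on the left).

Split inversions: 19

Count, for every r in R, how many entries of L exceed r:
r = 1: 9, 16, 17, 29, 36 → 5
r = 6: 9, 16, 17, 29, 36 → 5
r = 8: 9, 16, 17, 29, 36 → 5
r = 10: 16, 17, 29, 36 → 4
Cross-inversions: 5 + 5 + 5 + 4 = 19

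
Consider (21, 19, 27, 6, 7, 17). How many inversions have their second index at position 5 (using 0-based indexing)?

3

The element at index 5 is 17.
Elements before it: 21, 19, 27, 6, 7
Those larger than 17: 21, 19, 27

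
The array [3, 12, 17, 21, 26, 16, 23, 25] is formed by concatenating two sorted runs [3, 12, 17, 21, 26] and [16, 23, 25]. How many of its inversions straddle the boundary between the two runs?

5 split inversions

Take each right-half value and tally the left-half values above it:
r = 16: 17, 21, 26 → 3
r = 23: 26 → 1
r = 25: 26 → 1
Cross-inversions: 3 + 1 + 1 = 5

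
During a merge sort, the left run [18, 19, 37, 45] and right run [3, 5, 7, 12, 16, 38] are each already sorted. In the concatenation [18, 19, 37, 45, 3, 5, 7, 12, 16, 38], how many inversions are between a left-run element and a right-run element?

For each element r of the right run, count left-run elements greater than r:
r = 3: 18, 19, 37, 45 → 4
r = 5: 18, 19, 37, 45 → 4
r = 7: 18, 19, 37, 45 → 4
r = 12: 18, 19, 37, 45 → 4
r = 16: 18, 19, 37, 45 → 4
r = 38: 45 → 1
Cross-inversions: 4 + 4 + 4 + 4 + 4 + 1 = 21

21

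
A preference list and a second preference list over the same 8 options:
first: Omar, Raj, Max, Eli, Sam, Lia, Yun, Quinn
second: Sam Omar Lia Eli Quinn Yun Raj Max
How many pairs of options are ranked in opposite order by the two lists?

14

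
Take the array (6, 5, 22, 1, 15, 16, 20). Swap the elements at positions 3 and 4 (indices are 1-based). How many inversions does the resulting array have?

Inversions: 6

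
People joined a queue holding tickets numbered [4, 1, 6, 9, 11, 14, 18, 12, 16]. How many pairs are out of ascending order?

4 out-of-order pairs

For each element, count later entries that are smaller:
4: 1
1: 0
6: 0
9: 0
11: 0
14: 1
18: 2
12: 0
16: 0
Sum: 1 + 0 + 0 + 0 + 0 + 1 + 2 + 0 + 0 = 4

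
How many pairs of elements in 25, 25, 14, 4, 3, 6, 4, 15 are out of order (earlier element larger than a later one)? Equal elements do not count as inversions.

Sweep left to right; for each value list the smaller values that follow it:
25 → 14, 4, 3, 6, 4, 15 → 6
25 → 14, 4, 3, 6, 4, 15 → 6
14 → 4, 3, 6, 4 → 4
4 → 3 → 1
3 → none → 0
6 → 4 → 1
4 → none → 0
15 → none → 0
Sum: 6 + 6 + 4 + 1 + 0 + 1 + 0 + 0 = 18

18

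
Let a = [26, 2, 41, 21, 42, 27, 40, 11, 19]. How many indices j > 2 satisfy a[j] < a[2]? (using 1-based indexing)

The element at index 2 is 2.
Elements after it: 41, 21, 42, 27, 40, 11, 19
None of them are smaller than 2.

0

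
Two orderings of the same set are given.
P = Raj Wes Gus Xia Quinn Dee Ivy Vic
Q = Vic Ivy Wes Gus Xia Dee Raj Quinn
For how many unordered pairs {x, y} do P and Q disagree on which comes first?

18

Assign each item its position (1..8) in the first ordering, then rewrite the second ordering as that position sequence:
positions: Raj→1, Wes→2, Gus→3, Xia→4, Quinn→5, Dee→6, Ivy→7, Vic→8
second ordering as positions: [8, 7, 2, 3, 4, 6, 1, 5]
Discordant pairs = inversions in this position sequence.
8: 7, 2, 3, 4, 6, 1, 5 → 7
7: 2, 3, 4, 6, 1, 5 → 6
2: 1 → 1
3: 1 → 1
4: 1 → 1
6: 1, 5 → 2
1: 0
5: 0
Total: 7 + 6 + 1 + 1 + 1 + 2 + 0 + 0 = 18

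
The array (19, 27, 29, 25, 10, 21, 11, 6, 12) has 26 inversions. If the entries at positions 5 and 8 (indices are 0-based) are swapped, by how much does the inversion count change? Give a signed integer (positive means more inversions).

-1

Positions 5 and 8 hold 21 and 12; after swapping, the array is [19, 27, 29, 25, 10, 12, 11, 6, 21].
Count, for each position, how many later elements it exceeds:
19: 4
27: 6
29: 6
25: 5
10: 1
12: 2
11: 1
6: 0
21: 0
Sum: 4 + 6 + 6 + 5 + 1 + 2 + 1 + 0 + 0 = 25
Change: 25 − 26 = -1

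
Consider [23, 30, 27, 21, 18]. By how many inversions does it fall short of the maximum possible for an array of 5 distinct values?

Maximum inversions for 5 distinct elements is C(5, 2) = 5·4/2 = 10.
Current inversions — for each element, count later smaller elements:
23: 2
30: 3
27: 2
21: 1
18: 0
Current total: 2 + 3 + 2 + 1 + 0 = 8
Shortfall: 10 − 8 = 2

2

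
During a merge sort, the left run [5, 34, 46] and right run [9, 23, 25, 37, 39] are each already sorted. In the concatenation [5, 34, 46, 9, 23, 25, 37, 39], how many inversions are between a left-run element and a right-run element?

For each element r of the right run, count left-run elements greater than r:
r = 9: 34, 46 → 2
r = 23: 34, 46 → 2
r = 25: 34, 46 → 2
r = 37: 46 → 1
r = 39: 46 → 1
Cross-inversions: 2 + 2 + 2 + 1 + 1 = 8

Cross-inversions: 8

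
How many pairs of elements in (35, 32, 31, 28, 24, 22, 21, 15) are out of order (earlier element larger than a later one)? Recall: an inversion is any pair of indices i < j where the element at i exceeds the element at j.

For each element, count later entries that are smaller:
35: 7
32: 6
31: 5
28: 4
24: 3
22: 2
21: 1
15: 0
Sum: 7 + 6 + 5 + 4 + 3 + 2 + 1 + 0 = 28

28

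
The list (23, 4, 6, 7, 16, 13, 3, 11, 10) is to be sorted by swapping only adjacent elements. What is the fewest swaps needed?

19 adjacent swaps

Minimum adjacent swaps = number of inversions (each swap of adjacent out-of-order elements removes one inversion and no swap can remove more).
Count inversions — for each element, later elements that are smaller:
23: 4, 6, 7, 16, 13, 3, 11, 10 → 8
4: 3 → 1
6: 3 → 1
7: 3 → 1
16: 13, 3, 11, 10 → 4
13: 3, 11, 10 → 3
3: none → 0
11: 10 → 1
10: none → 0
Total inversions: 8 + 1 + 1 + 1 + 4 + 3 + 0 + 1 + 0 = 19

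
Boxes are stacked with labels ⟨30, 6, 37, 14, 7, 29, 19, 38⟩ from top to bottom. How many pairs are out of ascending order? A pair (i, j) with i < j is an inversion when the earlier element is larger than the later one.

There are 11 inversions.

Sweep left to right; for each value list the smaller values that follow it:
30 → 6, 14, 7, 29, 19 → 5
6 → none → 0
37 → 14, 7, 29, 19 → 4
14 → 7 → 1
7 → none → 0
29 → 19 → 1
19 → none → 0
38 → none → 0
Sum: 5 + 0 + 4 + 1 + 0 + 1 + 0 + 0 = 11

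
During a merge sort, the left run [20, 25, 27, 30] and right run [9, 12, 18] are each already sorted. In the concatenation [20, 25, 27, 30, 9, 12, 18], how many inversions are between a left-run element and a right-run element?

For each element r of the right run, count left-run elements greater than r:
r = 9: 20, 25, 27, 30 → 4
r = 12: 20, 25, 27, 30 → 4
r = 18: 20, 25, 27, 30 → 4
Cross-inversions: 4 + 4 + 4 = 12

12 cross-inversions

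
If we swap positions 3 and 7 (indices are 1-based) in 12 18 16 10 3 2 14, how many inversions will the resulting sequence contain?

Inversions: 14

Positions 3 and 7 hold 16 and 14; after swapping, the array is [12, 18, 14, 10, 3, 2, 16].
For each element, count later entries that are smaller:
12 → 10, 3, 2 → 3
18 → 14, 10, 3, 2, 16 → 5
14 → 10, 3, 2 → 3
10 → 3, 2 → 2
3 → 2 → 1
2 → none → 0
16 → none → 0
Sum: 3 + 5 + 3 + 2 + 1 + 0 + 0 = 14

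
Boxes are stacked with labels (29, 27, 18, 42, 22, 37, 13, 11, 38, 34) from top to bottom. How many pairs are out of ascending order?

For each element, count later entries that are smaller:
29: 5
27: 4
18: 2
42: 6
22: 2
37: 3
13: 1
11: 0
38: 1
34: 0
Sum: 5 + 4 + 2 + 6 + 2 + 3 + 1 + 0 + 1 + 0 = 24

24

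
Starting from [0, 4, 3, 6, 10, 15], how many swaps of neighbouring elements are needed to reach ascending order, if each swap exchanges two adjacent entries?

1

Minimum adjacent swaps = number of inversions (each swap of adjacent out-of-order elements removes one inversion and no swap can remove more).
Count inversions — for each element, later elements that are smaller:
0: none → 0
4: 3 → 1
3: none → 0
6: none → 0
10: none → 0
15: none → 0
Total inversions: 0 + 1 + 0 + 0 + 0 + 0 = 1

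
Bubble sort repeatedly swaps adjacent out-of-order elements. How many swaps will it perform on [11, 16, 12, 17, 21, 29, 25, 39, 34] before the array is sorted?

3

Each adjacent swap fixes exactly one inversion, so the minimum swap count equals the number of inversions.
Count inversions — for each element, later elements that are smaller:
11: none → 0
16: 12 → 1
12: none → 0
17: none → 0
21: none → 0
29: 25 → 1
25: none → 0
39: 34 → 1
34: none → 0
Total inversions: 0 + 1 + 0 + 0 + 0 + 1 + 0 + 1 + 0 = 3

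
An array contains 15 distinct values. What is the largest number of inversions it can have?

105

The maximum occurs when the array is in strictly decreasing order: every one of the C(15, 2) pairs is inverted.
C(15, 2) = 15·14/2 = 105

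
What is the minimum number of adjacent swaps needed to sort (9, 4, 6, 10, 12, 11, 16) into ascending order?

Each adjacent swap fixes exactly one inversion, so the minimum swap count equals the number of inversions.
Count inversions — for each element, later elements that are smaller:
9: 4, 6 → 2
4: none → 0
6: none → 0
10: none → 0
12: 11 → 1
11: none → 0
16: none → 0
Total inversions: 2 + 0 + 0 + 0 + 1 + 0 + 0 = 3

There are 3 adjacent swaps.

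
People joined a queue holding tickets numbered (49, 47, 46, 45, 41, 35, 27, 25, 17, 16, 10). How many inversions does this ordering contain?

Element-by-element contributions:
49 → 47, 46, 45, 41, 35, 27, 25, 17, 16, 10 → 10
47 → 46, 45, 41, 35, 27, 25, 17, 16, 10 → 9
46 → 45, 41, 35, 27, 25, 17, 16, 10 → 8
45 → 41, 35, 27, 25, 17, 16, 10 → 7
41 → 35, 27, 25, 17, 16, 10 → 6
35 → 27, 25, 17, 16, 10 → 5
27 → 25, 17, 16, 10 → 4
25 → 17, 16, 10 → 3
17 → 16, 10 → 2
16 → 10 → 1
10 → none → 0
Sum: 10 + 9 + 8 + 7 + 6 + 5 + 4 + 3 + 2 + 1 + 0 = 55

55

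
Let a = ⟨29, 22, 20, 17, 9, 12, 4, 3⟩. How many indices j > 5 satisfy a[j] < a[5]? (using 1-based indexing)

The element at index 5 is 9.
Elements after it: 12, 4, 3
Those smaller than 9: 4, 3

2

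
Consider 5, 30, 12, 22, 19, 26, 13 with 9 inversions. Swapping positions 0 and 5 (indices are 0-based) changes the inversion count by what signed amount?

+7

Positions 0 and 5 hold 5 and 26; after swapping, the array is [26, 30, 12, 22, 19, 5, 13].
Count, for each position, how many later elements it exceeds:
26 → 12, 22, 19, 5, 13 → 5
30 → 12, 22, 19, 5, 13 → 5
12 → 5 → 1
22 → 19, 5, 13 → 3
19 → 5, 13 → 2
5 → none → 0
13 → none → 0
Sum: 5 + 5 + 1 + 3 + 2 + 0 + 0 = 16
Change: 16 − 9 = +7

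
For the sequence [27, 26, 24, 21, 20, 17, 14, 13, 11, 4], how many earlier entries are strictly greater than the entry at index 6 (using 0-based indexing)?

The element at index 6 is 14.
Elements before it: 27, 26, 24, 21, 20, 17
Those larger than 14: 27, 26, 24, 21, 20, 17

6 such elements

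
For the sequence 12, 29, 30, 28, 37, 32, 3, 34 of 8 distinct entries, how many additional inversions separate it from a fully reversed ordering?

18 inversions short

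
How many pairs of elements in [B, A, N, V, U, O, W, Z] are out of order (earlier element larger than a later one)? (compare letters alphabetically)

Count, for each position, how many later elements it exceeds:
B: 1
A: 0
N: 0
V: 2
U: 1
O: 0
W: 0
Z: 0
Sum: 1 + 0 + 0 + 2 + 1 + 0 + 0 + 0 = 4

4 inversions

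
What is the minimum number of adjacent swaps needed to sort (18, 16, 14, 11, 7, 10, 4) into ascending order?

20

Each adjacent swap fixes exactly one inversion, so the minimum swap count equals the number of inversions.
Count inversions — for each element, later elements that are smaller:
18: 16, 14, 11, 7, 10, 4 → 6
16: 14, 11, 7, 10, 4 → 5
14: 11, 7, 10, 4 → 4
11: 7, 10, 4 → 3
7: 4 → 1
10: 4 → 1
4: none → 0
Total inversions: 6 + 5 + 4 + 3 + 1 + 1 + 0 = 20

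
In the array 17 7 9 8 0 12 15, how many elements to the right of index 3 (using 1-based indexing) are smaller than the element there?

2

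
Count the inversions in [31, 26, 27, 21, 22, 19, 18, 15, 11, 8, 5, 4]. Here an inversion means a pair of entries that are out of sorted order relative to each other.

64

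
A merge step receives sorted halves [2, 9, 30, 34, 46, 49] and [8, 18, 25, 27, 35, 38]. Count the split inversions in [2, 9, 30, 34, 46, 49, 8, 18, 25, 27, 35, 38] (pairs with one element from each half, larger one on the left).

21 cross-inversions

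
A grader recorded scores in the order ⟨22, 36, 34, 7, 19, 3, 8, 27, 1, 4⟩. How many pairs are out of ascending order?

33

Sweep left to right; for each value list the smaller values that follow it:
22 → 7, 19, 3, 8, 1, 4 → 6
36 → 34, 7, 19, 3, 8, 27, 1, 4 → 8
34 → 7, 19, 3, 8, 27, 1, 4 → 7
7 → 3, 1, 4 → 3
19 → 3, 8, 1, 4 → 4
3 → 1 → 1
8 → 1, 4 → 2
27 → 1, 4 → 2
1 → none → 0
4 → none → 0
Sum: 6 + 8 + 7 + 3 + 4 + 1 + 2 + 2 + 0 + 0 = 33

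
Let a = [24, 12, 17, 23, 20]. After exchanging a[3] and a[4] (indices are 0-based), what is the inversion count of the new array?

Inversions: 4

Positions 3 and 4 hold 23 and 20; after swapping, the array is [24, 12, 17, 20, 23].
Count, for each position, how many later elements it exceeds:
24: 4
12: 0
17: 0
20: 0
23: 0
Sum: 4 + 0 + 0 + 0 + 0 = 4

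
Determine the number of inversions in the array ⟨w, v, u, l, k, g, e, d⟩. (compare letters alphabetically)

Element-by-element contributions:
w → v, u, l, k, g, e, d → 7
v → u, l, k, g, e, d → 6
u → l, k, g, e, d → 5
l → k, g, e, d → 4
k → g, e, d → 3
g → e, d → 2
e → d → 1
d → none → 0
Sum: 7 + 6 + 5 + 4 + 3 + 2 + 1 + 0 = 28

28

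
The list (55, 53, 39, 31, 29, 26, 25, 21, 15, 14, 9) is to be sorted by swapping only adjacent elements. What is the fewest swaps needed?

The minimum number of adjacent swaps to sort an array equals its inversion count, since every such swap removes exactly one inversion.
Count inversions — for each element, later elements that are smaller:
55: 53, 39, 31, 29, 26, 25, 21, 15, 14, 9 → 10
53: 39, 31, 29, 26, 25, 21, 15, 14, 9 → 9
39: 31, 29, 26, 25, 21, 15, 14, 9 → 8
31: 29, 26, 25, 21, 15, 14, 9 → 7
29: 26, 25, 21, 15, 14, 9 → 6
26: 25, 21, 15, 14, 9 → 5
25: 21, 15, 14, 9 → 4
21: 15, 14, 9 → 3
15: 14, 9 → 2
14: 9 → 1
9: none → 0
Total inversions: 10 + 9 + 8 + 7 + 6 + 5 + 4 + 3 + 2 + 1 + 0 = 55

Adjacent swaps: 55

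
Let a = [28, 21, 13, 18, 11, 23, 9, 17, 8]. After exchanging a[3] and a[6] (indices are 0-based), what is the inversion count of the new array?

25

Positions 3 and 6 hold 18 and 9; after swapping, the array is [28, 21, 13, 9, 11, 23, 18, 17, 8].
Element-by-element contributions:
28 → 21, 13, 9, 11, 23, 18, 17, 8 → 8
21 → 13, 9, 11, 18, 17, 8 → 6
13 → 9, 11, 8 → 3
9 → 8 → 1
11 → 8 → 1
23 → 18, 17, 8 → 3
18 → 17, 8 → 2
17 → 8 → 1
8 → none → 0
Sum: 8 + 6 + 3 + 1 + 1 + 3 + 2 + 1 + 0 = 25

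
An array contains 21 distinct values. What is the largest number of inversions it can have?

The maximum occurs when the array is in strictly decreasing order: every one of the C(21, 2) pairs is inverted.
C(21, 2) = 21·20/2 = 210

210 inversions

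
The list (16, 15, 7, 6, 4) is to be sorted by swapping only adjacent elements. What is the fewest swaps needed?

Minimum adjacent swaps = number of inversions (each swap of adjacent out-of-order elements removes one inversion and no swap can remove more).
Count inversions — for each element, later elements that are smaller:
16: 15, 7, 6, 4 → 4
15: 7, 6, 4 → 3
7: 6, 4 → 2
6: 4 → 1
4: none → 0
Total inversions: 4 + 3 + 2 + 1 + 0 = 10

10 adjacent swaps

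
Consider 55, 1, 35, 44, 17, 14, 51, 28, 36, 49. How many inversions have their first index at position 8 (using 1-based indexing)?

0 such elements

The element at index 8 is 28.
Elements after it: 36, 49
None of them are smaller than 28.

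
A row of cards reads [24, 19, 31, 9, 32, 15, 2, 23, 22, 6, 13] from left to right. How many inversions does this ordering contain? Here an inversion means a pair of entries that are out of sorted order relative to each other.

36 out-of-order pairs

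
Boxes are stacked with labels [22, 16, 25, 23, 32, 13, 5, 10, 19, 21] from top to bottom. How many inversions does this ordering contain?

27 out-of-order pairs

For each element, count later entries that are smaller:
22: 6
16: 3
25: 6
23: 5
32: 5
13: 2
5: 0
10: 0
19: 0
21: 0
Sum: 6 + 3 + 6 + 5 + 5 + 2 + 0 + 0 + 0 + 0 = 27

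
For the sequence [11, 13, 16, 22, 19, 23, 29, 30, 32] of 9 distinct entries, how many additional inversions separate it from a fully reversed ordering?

35

Maximum inversions for 9 distinct elements is C(9, 2) = 9·8/2 = 36.
Current inversions — for each element, count later smaller elements:
11: 0
13: 0
16: 0
22: 1
19: 0
23: 0
29: 0
30: 0
32: 0
Current total: 0 + 0 + 0 + 1 + 0 + 0 + 0 + 0 + 0 = 1
Shortfall: 36 − 1 = 35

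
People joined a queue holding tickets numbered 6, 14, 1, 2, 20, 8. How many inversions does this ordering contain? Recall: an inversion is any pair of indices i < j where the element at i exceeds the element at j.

There are 6 inversions.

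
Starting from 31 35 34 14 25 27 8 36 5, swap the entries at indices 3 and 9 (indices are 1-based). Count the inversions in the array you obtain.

Positions 3 and 9 hold 34 and 5; after swapping, the array is [31, 35, 5, 14, 25, 27, 8, 36, 34].
For each element, count later entries that are smaller:
31: 5
35: 6
5: 0
14: 1
25: 1
27: 1
8: 0
36: 1
34: 0
Sum: 5 + 6 + 0 + 1 + 1 + 1 + 0 + 1 + 0 = 15

15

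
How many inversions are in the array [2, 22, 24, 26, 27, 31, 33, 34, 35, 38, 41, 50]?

0

For each element, count later entries that are smaller:
2 → none → 0
22 → none → 0
24 → none → 0
26 → none → 0
27 → none → 0
31 → none → 0
33 → none → 0
34 → none → 0
35 → none → 0
38 → none → 0
41 → none → 0
50 → none → 0
Sum: 0 + 0 + 0 + 0 + 0 + 0 + 0 + 0 + 0 + 0 + 0 + 0 = 0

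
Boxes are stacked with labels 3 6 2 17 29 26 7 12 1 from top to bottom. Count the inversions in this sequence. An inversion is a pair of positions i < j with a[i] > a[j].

For each element, count later entries that are smaller:
3 → 2, 1 → 2
6 → 2, 1 → 2
2 → 1 → 1
17 → 7, 12, 1 → 3
29 → 26, 7, 12, 1 → 4
26 → 7, 12, 1 → 3
7 → 1 → 1
12 → 1 → 1
1 → none → 0
Sum: 2 + 2 + 1 + 3 + 4 + 3 + 1 + 1 + 0 = 17

Out-of-order pairs: 17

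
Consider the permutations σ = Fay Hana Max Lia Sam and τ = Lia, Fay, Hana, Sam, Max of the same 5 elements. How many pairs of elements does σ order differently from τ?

There are 4 discordant pairs.

Assign each item its position (1..5) in the first ordering, then rewrite the second ordering as that position sequence:
positions: Fay→1, Hana→2, Max→3, Lia→4, Sam→5
second ordering as positions: [4, 1, 2, 5, 3]
Discordant pairs = inversions in this position sequence.
4: 1, 2, 3 → 3
1: 0
2: 0
5: 3 → 1
3: 0
Total: 3 + 0 + 0 + 1 + 0 = 4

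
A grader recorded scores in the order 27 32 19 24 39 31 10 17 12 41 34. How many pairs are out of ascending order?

27

Count, for each position, how many later elements it exceeds:
27 → 19, 24, 10, 17, 12 → 5
32 → 19, 24, 31, 10, 17, 12 → 6
19 → 10, 17, 12 → 3
24 → 10, 17, 12 → 3
39 → 31, 10, 17, 12, 34 → 5
31 → 10, 17, 12 → 3
10 → none → 0
17 → 12 → 1
12 → none → 0
41 → 34 → 1
34 → none → 0
Sum: 5 + 6 + 3 + 3 + 5 + 3 + 0 + 1 + 0 + 1 + 0 = 27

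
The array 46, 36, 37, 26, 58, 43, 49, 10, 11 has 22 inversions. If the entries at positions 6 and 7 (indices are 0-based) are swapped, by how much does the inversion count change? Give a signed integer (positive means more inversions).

Positions 6 and 7 hold 49 and 10; after swapping, the array is [46, 36, 37, 26, 58, 43, 10, 49, 11].
For each element, count later entries that are smaller:
46 → 36, 37, 26, 43, 10, 11 → 6
36 → 26, 10, 11 → 3
37 → 26, 10, 11 → 3
26 → 10, 11 → 2
58 → 43, 10, 49, 11 → 4
43 → 10, 11 → 2
10 → none → 0
49 → 11 → 1
11 → none → 0
Sum: 6 + 3 + 3 + 2 + 4 + 2 + 0 + 1 + 0 = 21
Change: 21 − 22 = -1

-1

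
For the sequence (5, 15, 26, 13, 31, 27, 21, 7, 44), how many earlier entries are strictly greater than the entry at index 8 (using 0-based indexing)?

0 such elements

The element at index 8 is 44.
Elements before it: 5, 15, 26, 13, 31, 27, 21, 7
None of them are larger than 44.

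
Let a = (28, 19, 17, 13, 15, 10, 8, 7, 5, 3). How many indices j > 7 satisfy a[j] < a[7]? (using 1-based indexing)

3

The element at index 7 is 8.
Elements after it: 7, 5, 3
Those smaller than 8: 7, 5, 3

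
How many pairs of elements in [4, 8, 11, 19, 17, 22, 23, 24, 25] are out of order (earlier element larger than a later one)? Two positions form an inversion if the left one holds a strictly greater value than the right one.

Element-by-element contributions:
4: 0
8: 0
11: 0
19: 1
17: 0
22: 0
23: 0
24: 0
25: 0
Sum: 0 + 0 + 0 + 1 + 0 + 0 + 0 + 0 + 0 = 1

Out-of-order pairs: 1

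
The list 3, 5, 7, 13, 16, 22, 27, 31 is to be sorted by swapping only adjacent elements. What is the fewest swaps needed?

The minimum number of adjacent swaps to sort an array equals its inversion count, since every such swap removes exactly one inversion.
Count inversions — for each element, later elements that are smaller:
3: none → 0
5: none → 0
7: none → 0
13: none → 0
16: none → 0
22: none → 0
27: none → 0
31: none → 0
Total inversions: 0 + 0 + 0 + 0 + 0 + 0 + 0 + 0 = 0

There are 0 swaps.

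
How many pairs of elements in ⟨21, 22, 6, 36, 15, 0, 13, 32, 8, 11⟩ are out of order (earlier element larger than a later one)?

27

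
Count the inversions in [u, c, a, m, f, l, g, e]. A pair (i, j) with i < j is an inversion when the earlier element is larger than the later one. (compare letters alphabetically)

16

For each element, count later entries that are smaller:
u: 7
c: 1
a: 0
m: 4
f: 1
l: 2
g: 1
e: 0
Sum: 7 + 1 + 0 + 4 + 1 + 2 + 1 + 0 = 16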